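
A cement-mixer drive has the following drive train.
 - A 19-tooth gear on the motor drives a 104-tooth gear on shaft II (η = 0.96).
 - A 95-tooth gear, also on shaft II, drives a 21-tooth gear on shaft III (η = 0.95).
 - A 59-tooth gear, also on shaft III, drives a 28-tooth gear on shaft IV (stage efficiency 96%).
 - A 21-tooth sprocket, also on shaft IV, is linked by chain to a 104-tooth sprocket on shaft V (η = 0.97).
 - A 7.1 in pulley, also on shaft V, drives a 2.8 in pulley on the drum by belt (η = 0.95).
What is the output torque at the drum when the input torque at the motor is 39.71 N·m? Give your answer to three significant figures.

35.9 N·m

Gear mesh: ratio = 104/19 = 5.4737; torque at shaft II = 39.71 × 5.4737 × 0.96 = 208.67 N·m.
Gear mesh: ratio = 21/95 = 0.22105; torque at shaft III = 208.67 × 0.22105 × 0.95 = 43.82 N·m.
Gear mesh: ratio = 28/59 = 0.47458; torque at shaft IV = 43.82 × 0.47458 × 0.96 = 19.964 N·m.
Chain: ratio = 104/21 = 4.9524; torque at shaft V = 19.964 × 4.9524 × 0.97 = 95.903 N·m.
Belt: ratio = 2.8/7.1 = 0.39437; torque at the drum = 95.903 × 0.39437 × 0.95 = 35.93 N·m.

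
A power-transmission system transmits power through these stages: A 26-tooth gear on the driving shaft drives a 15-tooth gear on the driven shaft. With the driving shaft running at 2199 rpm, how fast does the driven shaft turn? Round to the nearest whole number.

gear mesh 15/26 = 0.57692 → 2199/0.57692 = 3811.6 rpm

3812 rpm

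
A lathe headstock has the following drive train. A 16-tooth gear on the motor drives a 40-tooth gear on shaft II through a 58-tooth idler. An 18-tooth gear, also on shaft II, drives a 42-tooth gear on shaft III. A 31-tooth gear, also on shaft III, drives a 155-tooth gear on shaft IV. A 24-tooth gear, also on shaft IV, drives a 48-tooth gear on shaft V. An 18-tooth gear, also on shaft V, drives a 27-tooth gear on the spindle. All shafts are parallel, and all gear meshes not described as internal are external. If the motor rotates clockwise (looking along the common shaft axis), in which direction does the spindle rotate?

clockwise

the motor → shaft II: driver → idler → driven is 2 external meshes, 2 reversals → CW.
shaft II → shaft III: external mesh, 1 reversal → CCW.
shaft III → shaft IV: external mesh, 1 reversal → CW.
shaft IV → shaft V: external mesh, 1 reversal → CCW.
shaft V → the spindle: external mesh, 1 reversal → CW.
6 reversals in total — an even number — so the spindle turns the same way as the motor.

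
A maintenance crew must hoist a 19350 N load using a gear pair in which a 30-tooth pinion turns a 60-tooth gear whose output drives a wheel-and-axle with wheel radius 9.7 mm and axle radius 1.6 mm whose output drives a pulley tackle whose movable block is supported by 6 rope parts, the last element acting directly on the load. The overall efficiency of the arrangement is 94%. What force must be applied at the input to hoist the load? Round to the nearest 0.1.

283.0 N

Gear pair MA = 60/30 = 2.
Wheel-and-axle MA = R/r = 9.7/1.6 = 6.0625.
Block-and-tackle MA = number of supporting rope parts = 6.
Combined ideal MA = 2 × 6.0625 × 6 = 72.75.
Actual MA = 72.75 × 0.94 = 68.385.
Effort = load / actual MA = 19350 / 68.385 = 282.96 N.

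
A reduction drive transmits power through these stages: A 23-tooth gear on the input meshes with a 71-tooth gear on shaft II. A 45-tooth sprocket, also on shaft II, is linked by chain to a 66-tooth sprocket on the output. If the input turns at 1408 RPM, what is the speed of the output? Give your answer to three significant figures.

Gear mesh: ratio = 71/23 = 3.087, so shaft II turns at 1408 / 3.087 = 456.11 RPM.
Chain: ratio = 66/45 = 1.4667, so the output turns at 456.11 / 1.4667 = 310.99 RPM.

311 RPM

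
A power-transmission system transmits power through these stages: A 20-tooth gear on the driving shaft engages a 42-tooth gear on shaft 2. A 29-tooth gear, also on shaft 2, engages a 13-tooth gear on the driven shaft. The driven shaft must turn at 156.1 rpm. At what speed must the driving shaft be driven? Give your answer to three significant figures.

Overall ratio R = 2.1 × 0.44828 = 0.94138.
Required input speed = output speed × R = 156.1 × 0.94138 = 146.95 rpm.

147 rpm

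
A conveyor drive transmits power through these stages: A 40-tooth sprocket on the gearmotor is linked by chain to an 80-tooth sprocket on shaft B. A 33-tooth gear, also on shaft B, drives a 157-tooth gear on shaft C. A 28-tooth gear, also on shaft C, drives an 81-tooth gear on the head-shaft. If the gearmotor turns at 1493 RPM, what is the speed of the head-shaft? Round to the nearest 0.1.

54.2 RPM

chain 80/40 = 2 → 1493/2 = 746.5 RPM
gear mesh 157/33 = 4.7576 → 746.5/4.7576 = 156.91 RPM
gear mesh 81/28 = 2.8929 → 156.91/2.8929 = 54.24 RPM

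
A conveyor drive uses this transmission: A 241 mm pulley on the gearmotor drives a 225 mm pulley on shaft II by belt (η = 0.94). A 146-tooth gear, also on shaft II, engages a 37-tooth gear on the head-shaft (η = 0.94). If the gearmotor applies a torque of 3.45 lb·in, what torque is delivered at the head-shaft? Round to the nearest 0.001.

0.721 lb·in

belt 225/241 = 0.93361 → τ = 3.45·0.93361·0.94 = 3.0277 lb·in
gear mesh 37/146 = 0.25342 → τ = 3.0277·0.25342·0.94 = 0.72126 lb·in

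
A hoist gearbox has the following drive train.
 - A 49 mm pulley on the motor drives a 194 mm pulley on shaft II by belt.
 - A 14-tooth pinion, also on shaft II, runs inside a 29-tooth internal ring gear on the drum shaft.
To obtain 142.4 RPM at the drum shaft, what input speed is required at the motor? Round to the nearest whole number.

Overall ratio R = 3.9592 × 2.0714 = 8.2012.
Required input speed = output speed × R = 142.4 × 8.2012 = 1167.8 RPM.

1168 RPM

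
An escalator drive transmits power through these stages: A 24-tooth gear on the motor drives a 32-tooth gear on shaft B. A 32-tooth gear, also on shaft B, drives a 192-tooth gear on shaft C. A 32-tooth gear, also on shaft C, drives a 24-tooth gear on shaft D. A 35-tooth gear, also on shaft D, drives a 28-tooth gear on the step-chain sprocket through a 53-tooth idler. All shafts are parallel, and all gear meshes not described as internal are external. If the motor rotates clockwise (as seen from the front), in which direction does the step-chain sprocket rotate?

anticlockwise

the motor → shaft B: external mesh, 1 reversal → CCW.
shaft B → shaft C: external mesh, 1 reversal → CW.
shaft C → shaft D: external mesh, 1 reversal → CCW.
shaft D → the step-chain sprocket: driver → idler → driven is 2 external meshes, 2 reversals → CCW.
5 reversals in total — an odd number — so the step-chain sprocket turns opposite to the motor.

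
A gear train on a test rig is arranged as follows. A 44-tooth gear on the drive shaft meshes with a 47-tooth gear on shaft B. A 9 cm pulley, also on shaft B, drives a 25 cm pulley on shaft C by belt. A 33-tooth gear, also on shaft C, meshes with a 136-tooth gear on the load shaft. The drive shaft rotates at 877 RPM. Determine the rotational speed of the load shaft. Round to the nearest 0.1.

71.7 RPM

the drive shaft → shaft B (gear mesh, 47/44): 877 ÷ 1.0682 = 821.02 RPM
shaft B → shaft C (belt, 25/9): 821.02 ÷ 2.7778 = 295.57 RPM
shaft C → the load shaft (gear mesh, 136/33): 295.57 ÷ 4.1212 = 71.719 RPM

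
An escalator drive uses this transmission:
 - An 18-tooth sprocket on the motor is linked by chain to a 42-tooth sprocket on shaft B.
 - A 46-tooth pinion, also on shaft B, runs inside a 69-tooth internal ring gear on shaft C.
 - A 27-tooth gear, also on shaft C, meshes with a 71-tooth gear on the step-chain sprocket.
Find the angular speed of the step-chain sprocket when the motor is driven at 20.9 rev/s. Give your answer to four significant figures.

2.271 rev/s

chain 42/18 = 2.3333 → 20.9/2.3333 = 8.9571 rev/s
internal gear 69/46 = 1.5 → 8.9571/1.5 = 5.9714 rev/s
gear mesh 71/27 = 2.6296 → 5.9714/2.6296 = 2.2708 rev/s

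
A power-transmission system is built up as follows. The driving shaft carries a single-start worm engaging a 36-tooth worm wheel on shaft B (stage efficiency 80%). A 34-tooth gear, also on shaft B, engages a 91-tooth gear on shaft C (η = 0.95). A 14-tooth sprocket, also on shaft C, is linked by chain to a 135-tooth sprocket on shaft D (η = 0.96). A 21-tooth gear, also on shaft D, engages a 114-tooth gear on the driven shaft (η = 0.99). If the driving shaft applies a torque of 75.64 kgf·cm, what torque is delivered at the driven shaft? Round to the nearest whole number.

Worm: ratio = 36/1 = 36; torque at shaft B = 75.64 × 36 × 0.80 = 2178.4 kgf·cm.
Gear mesh: ratio = 91/34 = 2.6765; torque at shaft C = 2178.4 × 2.6765 × 0.95 = 5539 kgf·cm.
Chain: ratio = 135/14 = 9.6429; torque at shaft D = 5539 × 9.6429 × 0.96 = 51275 kgf·cm.
Gear mesh: ratio = 114/21 = 5.4286; torque at the driven shaft = 51275 × 5.4286 × 0.99 = 2.7557e+05 kgf·cm.

275567 kgf·cm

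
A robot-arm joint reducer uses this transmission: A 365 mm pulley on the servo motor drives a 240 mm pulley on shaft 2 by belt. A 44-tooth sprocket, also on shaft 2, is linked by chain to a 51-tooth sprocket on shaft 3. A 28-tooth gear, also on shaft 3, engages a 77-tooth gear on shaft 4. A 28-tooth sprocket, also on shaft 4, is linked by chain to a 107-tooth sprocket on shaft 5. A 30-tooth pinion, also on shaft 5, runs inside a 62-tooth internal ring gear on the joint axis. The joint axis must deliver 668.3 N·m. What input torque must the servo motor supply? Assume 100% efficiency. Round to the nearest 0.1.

40.4 N·m

Overall ratio R = 0.65753 × 1.1591 × 2.75 × 3.8214 × 2.0667 = 16.553.
Input torque = output torque / R = 668.3 / 16.553 = 40.374 N·m.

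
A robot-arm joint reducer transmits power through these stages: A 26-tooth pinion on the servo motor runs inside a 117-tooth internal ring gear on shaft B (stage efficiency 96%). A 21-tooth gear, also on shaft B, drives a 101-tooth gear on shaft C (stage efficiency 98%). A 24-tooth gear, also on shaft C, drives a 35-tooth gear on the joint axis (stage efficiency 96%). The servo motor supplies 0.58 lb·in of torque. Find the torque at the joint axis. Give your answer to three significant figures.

Internal gear: ratio = 117/26 = 4.5; torque at shaft B = 0.58 × 4.5 × 0.96 = 2.5056 lb·in.
Gear mesh: ratio = 101/21 = 4.8095; torque at shaft C = 2.5056 × 4.8095 × 0.98 = 11.81 lb·in.
Gear mesh: ratio = 35/24 = 1.4583; torque at the joint axis = 11.81 × 1.4583 × 0.96 = 16.534 lb·in.

16.5 lb·in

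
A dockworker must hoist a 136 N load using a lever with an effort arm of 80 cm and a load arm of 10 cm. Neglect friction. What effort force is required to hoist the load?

Lever MA = effort arm / load arm = 80/10 = 8.
Effort = load / MA = 136 / 8 = 17 N.

17 N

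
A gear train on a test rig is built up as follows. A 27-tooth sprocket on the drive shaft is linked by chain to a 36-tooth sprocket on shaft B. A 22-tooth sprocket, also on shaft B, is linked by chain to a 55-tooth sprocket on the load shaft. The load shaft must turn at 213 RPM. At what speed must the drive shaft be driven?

Overall ratio R = 1.3333 × 2.5 = 3.3333.
Required input speed = output speed × R = 213 × 3.3333 = 710 RPM.

710 RPM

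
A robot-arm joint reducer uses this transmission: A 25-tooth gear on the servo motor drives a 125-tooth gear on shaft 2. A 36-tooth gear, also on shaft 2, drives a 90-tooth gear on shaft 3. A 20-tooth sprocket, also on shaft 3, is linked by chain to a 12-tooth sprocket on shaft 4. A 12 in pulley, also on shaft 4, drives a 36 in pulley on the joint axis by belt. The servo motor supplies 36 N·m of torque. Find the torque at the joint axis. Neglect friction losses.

After the gear mesh (125/25): 36 × 5 = 180 N·m
After the gear mesh (90/36): 180 × 2.5 = 450 N·m
After the chain (12/20): 450 × 0.6 = 270 N·m
After the belt (36/12): 270 × 3 = 810 N·m

810 N·m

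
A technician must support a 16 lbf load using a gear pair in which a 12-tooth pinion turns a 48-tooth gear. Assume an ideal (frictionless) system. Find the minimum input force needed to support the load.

Gear pair MA = 48/12 = 4.
Effort = load / MA = 16 / 4 = 4 lbf.

4 lbf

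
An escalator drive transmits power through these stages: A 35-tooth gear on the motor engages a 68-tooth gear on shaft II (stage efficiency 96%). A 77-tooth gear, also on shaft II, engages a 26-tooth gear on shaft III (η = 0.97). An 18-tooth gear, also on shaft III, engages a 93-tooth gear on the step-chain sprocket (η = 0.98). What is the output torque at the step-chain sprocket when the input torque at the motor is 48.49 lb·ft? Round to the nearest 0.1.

After the gear mesh (68/35): 48.49 × 1.9429 × 0.96 = 90.441 lb·ft
After the gear mesh (26/77): 90.441 × 0.33766 × 0.97 = 29.622 lb·ft
After the gear mesh (93/18): 29.622 × 5.1667 × 0.98 = 149.99 lb·ft

150.0 lb·ft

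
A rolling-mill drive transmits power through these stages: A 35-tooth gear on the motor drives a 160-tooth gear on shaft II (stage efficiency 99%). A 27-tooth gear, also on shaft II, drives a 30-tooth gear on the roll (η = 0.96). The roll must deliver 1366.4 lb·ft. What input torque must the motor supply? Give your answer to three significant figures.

283 lb·ft

Overall ratio R = 4.5714 × 1.1111 = 5.0794; overall efficiency η = 0.99 × 0.96 = 0.9504.
Input torque = output torque / (R × η) = 1366.4 / (5.0794 × 0.9504) = 283.05 lb·ft.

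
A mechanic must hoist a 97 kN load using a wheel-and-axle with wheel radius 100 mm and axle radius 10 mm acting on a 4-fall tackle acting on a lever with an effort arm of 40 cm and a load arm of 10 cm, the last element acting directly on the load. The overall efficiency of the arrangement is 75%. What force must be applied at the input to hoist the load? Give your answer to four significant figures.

Wheel-and-axle MA = R/r = 100/10 = 10.
Block-and-tackle MA = number of supporting rope parts = 4.
Lever MA = effort arm / load arm = 40/10 = 4.
Combined ideal MA = 10 × 4 × 4 = 160.
Actual MA = 160 × 0.75 = 120.
Effort = load / actual MA = 97 / 120 = 0.80833 kN.

0.8083 kN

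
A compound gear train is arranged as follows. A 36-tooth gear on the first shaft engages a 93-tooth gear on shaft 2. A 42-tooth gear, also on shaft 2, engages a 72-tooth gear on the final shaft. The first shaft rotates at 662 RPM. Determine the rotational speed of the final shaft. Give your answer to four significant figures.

149.5 RPM

Gear mesh: ratio = 93/36 = 2.5833, so shaft 2 turns at 662 / 2.5833 = 256.26 RPM.
Gear mesh: ratio = 72/42 = 1.7143, so the final shaft turns at 256.26 / 1.7143 = 149.48 RPM.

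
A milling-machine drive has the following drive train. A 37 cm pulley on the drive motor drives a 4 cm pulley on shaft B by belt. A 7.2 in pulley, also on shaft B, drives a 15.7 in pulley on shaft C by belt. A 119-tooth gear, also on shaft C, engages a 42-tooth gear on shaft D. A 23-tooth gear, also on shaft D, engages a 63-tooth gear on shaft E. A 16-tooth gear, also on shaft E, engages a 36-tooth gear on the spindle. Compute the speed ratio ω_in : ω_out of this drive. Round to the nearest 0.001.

Each stage contributes driven/driver: belt 4/37 = 0.10811, belt 15.7/7.2 = 2.1806, gear mesh 42/119 = 0.35294, gear mesh 63/23 = 2.7391, gear mesh 36/16 = 2.25.
Overall: 0.10811 × 2.1806 × 0.35294 × 2.7391 × 2.25 = 0.51277.

0.513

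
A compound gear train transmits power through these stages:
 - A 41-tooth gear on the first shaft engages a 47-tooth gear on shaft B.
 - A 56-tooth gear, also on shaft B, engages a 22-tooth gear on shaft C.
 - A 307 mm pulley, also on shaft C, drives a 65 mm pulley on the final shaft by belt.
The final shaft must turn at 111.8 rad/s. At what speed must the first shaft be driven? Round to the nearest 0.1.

10.7 rad/s

Overall ratio R = 1.1463 × 0.39286 × 0.21173 = 0.095351.
Required input speed = output speed × R = 111.8 × 0.095351 = 10.66 rad/s.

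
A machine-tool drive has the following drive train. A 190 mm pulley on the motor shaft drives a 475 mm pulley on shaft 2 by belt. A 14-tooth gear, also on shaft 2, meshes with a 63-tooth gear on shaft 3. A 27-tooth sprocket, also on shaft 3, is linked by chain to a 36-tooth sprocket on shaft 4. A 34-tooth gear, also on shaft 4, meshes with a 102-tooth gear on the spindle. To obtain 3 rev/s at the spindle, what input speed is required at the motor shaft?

135 rev/s

Overall ratio R = 2.5 × 4.5 × 1.3333 × 3 = 45.
Required input speed = output speed × R = 3 × 45 = 135 rev/s.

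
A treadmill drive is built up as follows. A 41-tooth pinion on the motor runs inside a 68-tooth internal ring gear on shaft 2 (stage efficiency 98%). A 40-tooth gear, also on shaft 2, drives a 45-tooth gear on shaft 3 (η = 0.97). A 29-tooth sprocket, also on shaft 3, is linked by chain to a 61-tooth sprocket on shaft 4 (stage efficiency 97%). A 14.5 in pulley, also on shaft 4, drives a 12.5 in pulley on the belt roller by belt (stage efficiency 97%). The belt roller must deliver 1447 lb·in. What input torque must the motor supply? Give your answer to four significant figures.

Overall ratio R = 1.6585 × 1.125 × 2.1034 × 0.86207 = 3.3834; overall efficiency η = 0.98 × 0.97 × 0.97 × 0.97 = 0.8944.
Input torque = output torque / (R × η) = 1447 / (3.3834 × 0.8944) = 478.16 lb·in.

478.2 lb·in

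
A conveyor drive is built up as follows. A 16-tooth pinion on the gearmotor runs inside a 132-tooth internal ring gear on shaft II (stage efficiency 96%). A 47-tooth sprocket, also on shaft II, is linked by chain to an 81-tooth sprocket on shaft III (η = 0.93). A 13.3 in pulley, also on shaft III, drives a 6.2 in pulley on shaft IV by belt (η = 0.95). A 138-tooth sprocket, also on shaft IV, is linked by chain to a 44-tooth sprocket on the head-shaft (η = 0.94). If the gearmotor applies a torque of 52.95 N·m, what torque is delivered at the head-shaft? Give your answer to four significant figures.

89.21 N·m

After the internal gear (132/16): 52.95 × 8.25 × 0.96 = 419.36 N·m
After the chain (81/47): 419.36 × 1.7234 × 0.93 = 672.14 N·m
After the belt (6.2/13.3): 672.14 × 0.46617 × 0.95 = 297.66 N·m
After the chain (44/138): 297.66 × 0.31884 × 0.94 = 89.213 N·m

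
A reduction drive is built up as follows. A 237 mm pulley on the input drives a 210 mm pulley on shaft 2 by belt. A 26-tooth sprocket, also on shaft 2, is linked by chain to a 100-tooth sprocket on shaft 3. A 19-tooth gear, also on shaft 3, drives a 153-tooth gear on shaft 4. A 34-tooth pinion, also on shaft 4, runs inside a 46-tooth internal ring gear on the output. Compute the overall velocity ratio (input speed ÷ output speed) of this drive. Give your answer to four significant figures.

37.13

Each stage contributes driven/driver: belt 210/237 = 0.88608, chain 100/26 = 3.8462, gear mesh 153/19 = 8.0526, internal gear 46/34 = 1.3529.
Overall: 0.88608 × 3.8462 × 8.0526 × 1.3529 = 37.129.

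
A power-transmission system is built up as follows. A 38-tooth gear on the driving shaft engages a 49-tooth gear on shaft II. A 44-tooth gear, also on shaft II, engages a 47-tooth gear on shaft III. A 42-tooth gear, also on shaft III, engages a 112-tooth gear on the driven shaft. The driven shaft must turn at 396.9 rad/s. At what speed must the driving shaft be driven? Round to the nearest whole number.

1458 rad/s

Overall ratio R = 1.2895 × 1.0682 × 2.6667 = 3.673.
Required input speed = output speed × R = 396.9 × 3.673 = 1457.8 rad/s.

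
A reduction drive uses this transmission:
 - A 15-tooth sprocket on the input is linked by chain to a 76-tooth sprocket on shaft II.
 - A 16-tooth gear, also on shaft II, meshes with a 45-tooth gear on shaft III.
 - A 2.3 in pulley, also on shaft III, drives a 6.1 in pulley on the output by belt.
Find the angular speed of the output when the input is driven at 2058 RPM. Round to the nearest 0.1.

chain 76/15 = 5.0667 → 2058/5.0667 = 406.18 RPM
gear mesh 45/16 = 2.8125 → 406.18/2.8125 = 144.42 RPM
belt 6.1/2.3 = 2.6522 → 144.42/2.6522 = 54.454 RPM

54.5 RPM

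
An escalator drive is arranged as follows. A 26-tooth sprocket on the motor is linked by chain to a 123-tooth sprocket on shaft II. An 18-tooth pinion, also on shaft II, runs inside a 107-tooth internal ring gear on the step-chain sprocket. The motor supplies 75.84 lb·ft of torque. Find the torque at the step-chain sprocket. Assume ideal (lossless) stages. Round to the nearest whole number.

2133 lb·ft

After the chain (123/26): 75.84 × 4.7308 = 358.78 lb·ft
After the internal gear (107/18): 358.78 × 5.9444 = 2132.8 lb·ft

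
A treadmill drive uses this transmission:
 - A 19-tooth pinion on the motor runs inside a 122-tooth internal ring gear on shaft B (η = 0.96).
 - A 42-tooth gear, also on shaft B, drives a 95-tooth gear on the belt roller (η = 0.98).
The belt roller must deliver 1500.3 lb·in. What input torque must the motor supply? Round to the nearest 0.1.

109.8 lb·in

Overall ratio R = 6.4211 × 2.2619 = 14.524; overall efficiency η = 0.96 × 0.98 = 0.9408.
Input torque = output torque / (R × η) = 1500.3 / (14.524 × 0.9408) = 109.8 lb·in.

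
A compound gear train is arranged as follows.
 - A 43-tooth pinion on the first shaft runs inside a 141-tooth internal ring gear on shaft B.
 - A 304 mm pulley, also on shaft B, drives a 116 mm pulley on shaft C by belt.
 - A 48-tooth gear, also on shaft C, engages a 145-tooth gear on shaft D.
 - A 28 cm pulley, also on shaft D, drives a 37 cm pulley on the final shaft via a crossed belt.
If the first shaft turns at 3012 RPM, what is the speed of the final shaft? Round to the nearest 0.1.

603.0 RPM

the first shaft → shaft B (internal gear, 141/43): 3012 ÷ 3.2791 = 918.55 RPM
shaft B → shaft C (belt, 116/304): 918.55 ÷ 0.38158 = 2407.2 RPM
shaft C → shaft D (gear mesh, 145/48): 2407.2 ÷ 3.0208 = 796.88 RPM
shaft D → the final shaft (belt, 37/28): 796.88 ÷ 1.3214 = 603.04 RPM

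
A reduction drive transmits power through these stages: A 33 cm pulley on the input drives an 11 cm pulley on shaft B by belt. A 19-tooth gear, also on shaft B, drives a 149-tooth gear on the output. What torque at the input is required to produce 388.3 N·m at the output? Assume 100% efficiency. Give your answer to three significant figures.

Overall ratio R = 0.33333 × 7.8421 = 2.614.
Input torque = output torque / R = 388.3 / 2.614 = 148.54 N·m.

149 N·m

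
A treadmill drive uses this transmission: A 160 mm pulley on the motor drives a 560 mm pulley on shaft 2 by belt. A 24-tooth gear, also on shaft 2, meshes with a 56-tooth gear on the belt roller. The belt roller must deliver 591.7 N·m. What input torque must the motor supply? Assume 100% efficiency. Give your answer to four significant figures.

72.45 N·m

Overall ratio R = 3.5 × 2.3333 = 8.1667.
Input torque = output torque / R = 591.7 / 8.1667 = 72.453 N·m.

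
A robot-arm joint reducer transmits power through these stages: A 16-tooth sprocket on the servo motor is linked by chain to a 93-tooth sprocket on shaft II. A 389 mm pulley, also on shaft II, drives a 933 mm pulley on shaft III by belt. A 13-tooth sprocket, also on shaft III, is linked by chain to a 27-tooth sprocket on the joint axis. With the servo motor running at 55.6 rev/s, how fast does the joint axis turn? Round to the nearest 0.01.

1.92 rev/s

the servo motor → shaft II (chain, 93/16): 55.6 ÷ 5.8125 = 9.5656 rev/s
shaft II → shaft III (belt, 933/389): 9.5656 ÷ 2.3985 = 3.9882 rev/s
shaft III → the joint axis (chain, 27/13): 3.9882 ÷ 2.0769 = 1.9203 rev/s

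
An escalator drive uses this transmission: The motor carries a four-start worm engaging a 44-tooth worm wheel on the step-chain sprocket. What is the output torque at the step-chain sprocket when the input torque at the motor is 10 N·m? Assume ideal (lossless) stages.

Worm: ratio = 44/4 = 11; torque at the step-chain sprocket = 10 × 11 = 110 N·m.

110 N·m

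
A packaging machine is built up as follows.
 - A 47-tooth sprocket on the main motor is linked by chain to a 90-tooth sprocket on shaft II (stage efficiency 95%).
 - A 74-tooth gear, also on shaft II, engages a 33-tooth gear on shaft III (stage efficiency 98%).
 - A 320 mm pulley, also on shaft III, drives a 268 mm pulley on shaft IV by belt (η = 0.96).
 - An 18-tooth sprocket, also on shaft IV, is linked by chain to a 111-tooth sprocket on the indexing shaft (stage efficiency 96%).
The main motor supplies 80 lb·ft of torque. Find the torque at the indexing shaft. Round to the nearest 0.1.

302.7 lb·ft

After the chain (90/47): 80 × 1.9149 × 0.95 = 145.53 lb·ft
After the gear mesh (33/74): 145.53 × 0.44595 × 0.98 = 63.601 lb·ft
After the belt (268/320): 63.601 × 0.8375 × 0.96 = 51.136 lb·ft
After the chain (111/18): 51.136 × 6.1667 × 0.96 = 302.72 lb·ft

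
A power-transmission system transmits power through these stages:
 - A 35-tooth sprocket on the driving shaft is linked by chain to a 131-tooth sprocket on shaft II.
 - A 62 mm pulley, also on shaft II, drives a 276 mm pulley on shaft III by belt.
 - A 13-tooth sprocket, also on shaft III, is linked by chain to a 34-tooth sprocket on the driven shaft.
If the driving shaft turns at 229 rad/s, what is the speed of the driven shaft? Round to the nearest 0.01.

5.26 rad/s

the driving shaft → shaft II (chain, 131/35): 229 ÷ 3.7429 = 61.183 rad/s
shaft II → shaft III (belt, 276/62): 61.183 ÷ 4.4516 = 13.744 rad/s
shaft III → the driven shaft (chain, 34/13): 13.744 ÷ 2.6154 = 5.2551 rad/s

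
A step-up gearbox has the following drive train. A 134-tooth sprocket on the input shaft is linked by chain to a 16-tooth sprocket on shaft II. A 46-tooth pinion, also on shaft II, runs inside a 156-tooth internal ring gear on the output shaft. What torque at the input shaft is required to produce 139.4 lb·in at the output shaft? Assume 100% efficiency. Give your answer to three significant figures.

344 lb·in

Overall ratio R = 0.1194 × 3.3913 = 0.40493.
Input torque = output torque / R = 139.4 / 0.40493 = 344.26 lb·in.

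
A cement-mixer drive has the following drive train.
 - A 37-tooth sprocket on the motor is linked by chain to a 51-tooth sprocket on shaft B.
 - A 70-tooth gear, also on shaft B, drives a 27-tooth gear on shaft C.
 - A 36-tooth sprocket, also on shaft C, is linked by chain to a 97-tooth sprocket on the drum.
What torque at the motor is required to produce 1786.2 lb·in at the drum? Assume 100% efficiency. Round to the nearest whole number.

Overall ratio R = 1.3784 × 0.38571 × 2.6944 = 1.4325.
Input torque = output torque / R = 1786.2 / 1.4325 = 1246.9 lb·in.

1247 lb·in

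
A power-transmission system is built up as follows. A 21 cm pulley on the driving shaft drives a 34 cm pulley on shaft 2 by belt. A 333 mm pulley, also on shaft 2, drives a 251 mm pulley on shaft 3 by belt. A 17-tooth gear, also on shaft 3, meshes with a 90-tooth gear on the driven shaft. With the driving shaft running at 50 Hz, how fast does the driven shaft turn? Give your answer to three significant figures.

7.74 Hz

the driving shaft → shaft 2 (belt, 34/21): 50 ÷ 1.619 = 30.882 Hz
shaft 2 → shaft 3 (belt, 251/333): 30.882 ÷ 0.75375 = 40.971 Hz
shaft 3 → the driven shaft (gear mesh, 90/17): 40.971 ÷ 5.2941 = 7.739 Hz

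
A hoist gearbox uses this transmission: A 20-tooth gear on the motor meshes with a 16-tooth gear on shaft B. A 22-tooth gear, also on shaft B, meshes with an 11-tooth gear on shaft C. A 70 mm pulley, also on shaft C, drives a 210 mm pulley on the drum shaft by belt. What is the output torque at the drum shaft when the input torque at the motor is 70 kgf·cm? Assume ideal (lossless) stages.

84 kgf·cm

Gear mesh: ratio = 16/20 = 0.8; torque at shaft B = 70 × 0.8 = 56 kgf·cm.
Gear mesh: ratio = 11/22 = 0.5; torque at shaft C = 56 × 0.5 = 28 kgf·cm.
Belt: ratio = 210/70 = 3; torque at the drum shaft = 28 × 3 = 84 kgf·cm.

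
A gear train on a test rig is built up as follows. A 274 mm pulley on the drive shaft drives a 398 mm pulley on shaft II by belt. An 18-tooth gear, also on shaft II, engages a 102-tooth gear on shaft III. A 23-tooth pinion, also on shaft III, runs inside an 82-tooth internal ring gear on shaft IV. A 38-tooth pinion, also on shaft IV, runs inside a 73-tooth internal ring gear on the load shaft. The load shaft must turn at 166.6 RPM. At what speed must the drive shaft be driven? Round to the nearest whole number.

Overall ratio R = 1.4526 × 5.6667 × 3.5652 × 1.9211 = 56.375.
Required input speed = output speed × R = 166.6 × 56.375 = 9392.1 RPM.

9392 RPM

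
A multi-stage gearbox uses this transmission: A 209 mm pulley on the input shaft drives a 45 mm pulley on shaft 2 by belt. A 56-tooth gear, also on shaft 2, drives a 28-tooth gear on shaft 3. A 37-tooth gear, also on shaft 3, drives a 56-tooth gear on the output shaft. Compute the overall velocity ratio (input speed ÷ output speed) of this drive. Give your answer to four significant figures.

0.1629

Each stage contributes driven/driver: belt 45/209 = 0.21531, gear mesh 28/56 = 0.5, gear mesh 56/37 = 1.5135.
Overall: 0.21531 × 0.5 × 1.5135 = 0.16294.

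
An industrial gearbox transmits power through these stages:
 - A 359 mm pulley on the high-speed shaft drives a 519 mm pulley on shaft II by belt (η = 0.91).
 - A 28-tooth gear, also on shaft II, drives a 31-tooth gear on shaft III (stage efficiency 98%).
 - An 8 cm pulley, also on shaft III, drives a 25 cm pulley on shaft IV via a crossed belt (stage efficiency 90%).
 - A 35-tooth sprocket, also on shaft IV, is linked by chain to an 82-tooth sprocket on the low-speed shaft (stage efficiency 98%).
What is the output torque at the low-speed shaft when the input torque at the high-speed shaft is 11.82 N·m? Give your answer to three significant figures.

Belt: ratio = 519/359 = 1.4457; torque at shaft II = 11.82 × 1.4457 × 0.91 = 15.55 N·m.
Gear mesh: ratio = 31/28 = 1.1071; torque at shaft III = 15.55 × 1.1071 × 0.98 = 16.872 N·m.
Belt: ratio = 25/8 = 3.125; torque at shaft IV = 16.872 × 3.125 × 0.90 = 47.452 N·m.
Chain: ratio = 82/35 = 2.3429; torque at the low-speed shaft = 47.452 × 2.3429 × 0.98 = 108.95 N·m.

109 N·m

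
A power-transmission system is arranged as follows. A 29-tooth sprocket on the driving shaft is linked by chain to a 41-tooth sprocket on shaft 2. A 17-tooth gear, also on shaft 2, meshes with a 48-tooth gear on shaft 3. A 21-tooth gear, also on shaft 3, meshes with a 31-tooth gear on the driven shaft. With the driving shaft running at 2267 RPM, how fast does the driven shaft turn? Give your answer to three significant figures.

385 RPM

Chain: ratio = 41/29 = 1.4138, so shaft 2 turns at 2267 / 1.4138 = 1603.5 RPM.
Gear mesh: ratio = 48/17 = 2.8235, so shaft 3 turns at 1603.5 / 2.8235 = 567.9 RPM.
Gear mesh: ratio = 31/21 = 1.4762, so the driven shaft turns at 567.9 / 1.4762 = 384.71 RPM.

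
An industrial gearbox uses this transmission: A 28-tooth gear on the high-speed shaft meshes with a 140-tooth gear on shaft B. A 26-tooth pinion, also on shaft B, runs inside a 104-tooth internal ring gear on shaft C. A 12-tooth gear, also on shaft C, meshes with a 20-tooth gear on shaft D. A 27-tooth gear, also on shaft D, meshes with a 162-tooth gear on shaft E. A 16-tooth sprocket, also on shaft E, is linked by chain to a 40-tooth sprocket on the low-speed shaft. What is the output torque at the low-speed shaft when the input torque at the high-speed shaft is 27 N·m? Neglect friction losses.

13500 N·m

gear mesh 140/28 = 5 → τ = 27·5 = 135 N·m
internal gear 104/26 = 4 → τ = 135·4 = 540 N·m
gear mesh 20/12 = 1.6667 → τ = 540·1.6667 = 900 N·m
gear mesh 162/27 = 6 → τ = 900·6 = 5400 N·m
chain 40/16 = 2.5 → τ = 5400·2.5 = 13500 N·m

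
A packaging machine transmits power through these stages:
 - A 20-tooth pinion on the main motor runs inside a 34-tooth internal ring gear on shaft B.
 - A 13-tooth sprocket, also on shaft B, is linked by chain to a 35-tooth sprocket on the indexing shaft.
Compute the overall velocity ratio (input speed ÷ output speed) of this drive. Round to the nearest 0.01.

4.58

Each stage contributes driven/driver: internal gear 34/20 = 1.7, chain 35/13 = 2.6923.
Overall: 1.7 × 2.6923 = 4.5769.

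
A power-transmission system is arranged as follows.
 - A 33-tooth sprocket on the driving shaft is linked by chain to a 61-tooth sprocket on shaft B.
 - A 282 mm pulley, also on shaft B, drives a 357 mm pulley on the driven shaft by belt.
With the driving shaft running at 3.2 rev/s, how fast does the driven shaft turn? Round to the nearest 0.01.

the driving shaft → shaft B (chain, 61/33): 3.2 ÷ 1.8485 = 1.7311 rev/s
shaft B → the driven shaft (belt, 357/282): 1.7311 ÷ 1.266 = 1.3675 rev/s

1.37 rev/s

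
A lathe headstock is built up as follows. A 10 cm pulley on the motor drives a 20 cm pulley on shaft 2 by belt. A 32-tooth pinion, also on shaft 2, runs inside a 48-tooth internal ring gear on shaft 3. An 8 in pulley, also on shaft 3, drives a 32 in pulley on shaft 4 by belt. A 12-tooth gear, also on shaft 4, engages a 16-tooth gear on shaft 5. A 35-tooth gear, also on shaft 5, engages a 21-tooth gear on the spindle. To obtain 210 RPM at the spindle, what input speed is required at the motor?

2016 RPM

Overall ratio R = 2 × 1.5 × 4 × 1.3333 × 0.6 = 9.6.
Required input speed = output speed × R = 210 × 9.6 = 2016 RPM.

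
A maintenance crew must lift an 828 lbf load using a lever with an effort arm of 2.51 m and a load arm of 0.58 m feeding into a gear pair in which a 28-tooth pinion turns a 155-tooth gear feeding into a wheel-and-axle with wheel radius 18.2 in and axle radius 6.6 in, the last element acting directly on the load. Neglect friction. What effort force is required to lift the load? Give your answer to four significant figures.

12.53 lbf

Lever MA = effort arm / load arm = 2.51/0.58 = 4.3276.
Gear pair MA = 155/28 = 5.5357.
Wheel-and-axle MA = R/r = 18.2/6.6 = 2.7576.
Combined ideal MA = 4.3276 × 5.5357 × 2.7576 = 66.061.
Effort = load / MA = 828 / 66.061 = 12.534 lbf.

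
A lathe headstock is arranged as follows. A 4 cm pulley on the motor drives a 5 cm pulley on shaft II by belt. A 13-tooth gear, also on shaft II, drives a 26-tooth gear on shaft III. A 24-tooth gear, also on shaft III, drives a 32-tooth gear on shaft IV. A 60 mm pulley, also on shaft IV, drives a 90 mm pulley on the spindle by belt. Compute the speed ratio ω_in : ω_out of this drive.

5

Each stage contributes driven/driver: belt 5/4 = 1.25, gear mesh 26/13 = 2, gear mesh 32/24 = 1.3333, belt 90/60 = 1.5.
Overall: 1.25 × 2 × 1.3333 × 1.5 = 5.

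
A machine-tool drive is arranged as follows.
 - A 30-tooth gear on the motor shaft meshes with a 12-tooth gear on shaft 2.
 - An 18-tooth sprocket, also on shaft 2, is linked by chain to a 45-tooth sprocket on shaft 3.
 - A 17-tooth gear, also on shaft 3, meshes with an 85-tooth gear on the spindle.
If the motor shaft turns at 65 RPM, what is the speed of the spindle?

the motor shaft → shaft 2 (gear mesh, 12/30): 65 ÷ 0.4 = 162.5 RPM
shaft 2 → shaft 3 (chain, 45/18): 162.5 ÷ 2.5 = 65 RPM
shaft 3 → the spindle (gear mesh, 85/17): 65 ÷ 5 = 13 RPM

13 RPM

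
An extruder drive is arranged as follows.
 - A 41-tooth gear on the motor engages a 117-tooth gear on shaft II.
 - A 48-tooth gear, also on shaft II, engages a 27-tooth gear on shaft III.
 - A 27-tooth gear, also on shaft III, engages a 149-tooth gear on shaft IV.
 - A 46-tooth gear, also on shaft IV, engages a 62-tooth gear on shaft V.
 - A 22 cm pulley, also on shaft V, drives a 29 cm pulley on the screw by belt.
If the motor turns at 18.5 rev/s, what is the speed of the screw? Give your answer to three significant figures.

gear mesh 117/41 = 2.8537 → 18.5/2.8537 = 6.4829 rev/s
gear mesh 27/48 = 0.5625 → 6.4829/0.5625 = 11.525 rev/s
gear mesh 149/27 = 5.5185 → 11.525/5.5185 = 2.0885 rev/s
gear mesh 62/46 = 1.3478 → 2.0885/1.3478 = 1.5495 rev/s
belt 29/22 = 1.3182 → 1.5495/1.3182 = 1.1755 rev/s

1.18 rev/s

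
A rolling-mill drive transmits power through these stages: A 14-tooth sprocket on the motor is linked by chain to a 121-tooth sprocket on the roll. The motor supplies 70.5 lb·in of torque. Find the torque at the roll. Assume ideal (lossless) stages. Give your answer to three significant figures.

Chain: ratio = 121/14 = 8.6429; torque at the roll = 70.5 × 8.6429 = 609.32 lb·in.

609 lb·in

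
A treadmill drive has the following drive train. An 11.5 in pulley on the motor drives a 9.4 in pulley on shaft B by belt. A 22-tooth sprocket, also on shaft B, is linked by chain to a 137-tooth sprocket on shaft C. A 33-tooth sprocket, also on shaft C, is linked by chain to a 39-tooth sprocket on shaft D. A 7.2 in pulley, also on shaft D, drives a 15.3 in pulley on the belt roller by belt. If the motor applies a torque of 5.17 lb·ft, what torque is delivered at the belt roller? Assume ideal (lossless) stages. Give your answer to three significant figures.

66.1 lb·ft

Belt: ratio = 9.4/11.5 = 0.81739; torque at shaft B = 5.17 × 0.81739 = 4.2259 lb·ft.
Chain: ratio = 137/22 = 6.2273; torque at shaft C = 4.2259 × 6.2273 = 26.316 lb·ft.
Chain: ratio = 39/33 = 1.1818; torque at shaft D = 26.316 × 1.1818 = 31.101 lb·ft.
Belt: ratio = 15.3/7.2 = 2.125; torque at the belt roller = 31.101 × 2.125 = 66.089 lb·ft.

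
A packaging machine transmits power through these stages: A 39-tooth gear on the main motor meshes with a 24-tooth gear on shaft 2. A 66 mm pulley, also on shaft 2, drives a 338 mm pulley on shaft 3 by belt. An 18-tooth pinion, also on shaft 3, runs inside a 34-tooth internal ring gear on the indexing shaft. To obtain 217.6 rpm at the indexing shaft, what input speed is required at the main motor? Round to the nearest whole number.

Overall ratio R = 0.61538 × 5.1212 × 1.8889 = 5.9529.
Required input speed = output speed × R = 217.6 × 5.9529 = 1295.3 rpm.

1295 rpm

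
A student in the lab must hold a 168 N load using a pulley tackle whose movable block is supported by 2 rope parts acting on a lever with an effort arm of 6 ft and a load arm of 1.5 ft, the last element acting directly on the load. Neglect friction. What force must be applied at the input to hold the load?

Block-and-tackle MA = number of supporting rope parts = 2.
Lever MA = effort arm / load arm = 6/1.5 = 4.
Combined ideal MA = 2 × 4 = 8.
Effort = load / MA = 168 / 8 = 21 N.

21 N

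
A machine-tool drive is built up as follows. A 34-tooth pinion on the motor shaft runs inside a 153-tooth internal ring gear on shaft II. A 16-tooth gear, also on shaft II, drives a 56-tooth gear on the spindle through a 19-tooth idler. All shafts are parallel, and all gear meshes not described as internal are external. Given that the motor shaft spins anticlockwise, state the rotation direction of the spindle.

anticlockwise

the motor shaft → shaft II: internal mesh, same direction → CCW.
shaft II → the spindle: driver → idler → driven is 2 external meshes, 2 reversals → CCW.
2 reversals in total — an even number — so the spindle turns the same way as the motor shaft.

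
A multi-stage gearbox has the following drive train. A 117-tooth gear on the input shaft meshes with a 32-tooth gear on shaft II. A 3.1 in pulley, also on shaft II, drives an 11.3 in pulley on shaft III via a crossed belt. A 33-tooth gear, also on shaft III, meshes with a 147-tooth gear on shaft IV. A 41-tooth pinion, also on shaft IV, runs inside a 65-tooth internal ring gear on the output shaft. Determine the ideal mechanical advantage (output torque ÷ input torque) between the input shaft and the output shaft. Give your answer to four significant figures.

Each stage contributes driven/driver: gear mesh 32/117 = 0.2735, belt 11.3/3.1 = 3.6452, gear mesh 147/33 = 4.4545, internal gear 65/41 = 1.5854.
Overall: 0.2735 × 3.6452 × 4.4545 × 1.5854 = 7.0407.

7.041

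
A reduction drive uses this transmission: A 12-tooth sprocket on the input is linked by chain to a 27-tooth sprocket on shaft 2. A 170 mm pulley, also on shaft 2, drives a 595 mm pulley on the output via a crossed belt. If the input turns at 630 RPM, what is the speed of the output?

Chain: ratio = 27/12 = 2.25, so shaft 2 turns at 630 / 2.25 = 280 RPM.
Belt: ratio = 595/170 = 3.5, so the output turns at 280 / 3.5 = 80 RPM.

80 RPM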